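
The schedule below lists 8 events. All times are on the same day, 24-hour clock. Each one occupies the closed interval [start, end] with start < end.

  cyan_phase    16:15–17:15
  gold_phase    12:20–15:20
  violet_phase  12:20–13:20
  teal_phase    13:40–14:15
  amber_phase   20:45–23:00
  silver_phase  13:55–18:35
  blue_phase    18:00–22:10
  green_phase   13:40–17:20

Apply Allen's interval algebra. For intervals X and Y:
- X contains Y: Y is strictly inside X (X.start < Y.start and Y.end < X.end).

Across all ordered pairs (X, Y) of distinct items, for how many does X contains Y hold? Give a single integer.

Checking all 56 ordered pairs for relation 'contains'; matching pairs in alphabetical order:
(gold_phase, teal_phase): gold_phase contains teal_phase ✓
(green_phase, cyan_phase): green_phase contains cyan_phase ✓
(silver_phase, cyan_phase): silver_phase contains cyan_phase ✓
Count: 3.

3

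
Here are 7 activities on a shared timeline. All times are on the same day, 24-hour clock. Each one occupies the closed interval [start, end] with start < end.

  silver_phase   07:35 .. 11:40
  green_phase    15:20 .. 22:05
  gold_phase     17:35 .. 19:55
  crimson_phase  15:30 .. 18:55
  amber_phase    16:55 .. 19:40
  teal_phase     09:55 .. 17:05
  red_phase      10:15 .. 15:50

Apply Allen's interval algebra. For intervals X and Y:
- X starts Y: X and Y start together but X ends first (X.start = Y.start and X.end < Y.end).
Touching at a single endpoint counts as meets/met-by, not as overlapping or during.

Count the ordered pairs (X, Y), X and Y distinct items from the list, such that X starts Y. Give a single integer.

0

Checking all 42 ordered pairs for relation 'starts'; matching pairs in alphabetical order:
No pair satisfies it.
Count: 0.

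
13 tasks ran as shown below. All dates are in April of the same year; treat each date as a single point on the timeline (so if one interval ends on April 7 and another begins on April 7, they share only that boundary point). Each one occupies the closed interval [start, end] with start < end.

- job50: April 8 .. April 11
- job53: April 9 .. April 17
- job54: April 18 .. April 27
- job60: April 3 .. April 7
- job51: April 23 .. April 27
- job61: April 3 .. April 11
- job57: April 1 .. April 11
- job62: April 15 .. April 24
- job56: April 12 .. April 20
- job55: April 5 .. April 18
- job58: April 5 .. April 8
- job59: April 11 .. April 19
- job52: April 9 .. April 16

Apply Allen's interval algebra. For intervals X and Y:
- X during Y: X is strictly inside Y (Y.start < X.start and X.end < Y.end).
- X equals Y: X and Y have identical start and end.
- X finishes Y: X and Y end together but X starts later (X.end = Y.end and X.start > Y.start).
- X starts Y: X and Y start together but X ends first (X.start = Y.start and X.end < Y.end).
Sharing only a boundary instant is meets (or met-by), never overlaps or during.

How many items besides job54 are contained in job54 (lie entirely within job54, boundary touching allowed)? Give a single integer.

Target job54 = [April 18, April 27].
job50 [April 8, April 11] → before → no.
job51 [April 23, April 27] → finishes → counts.
job52 [April 9, April 16] → before → no.
job53 [April 9, April 17] → before → no.
job55 [April 5, April 18] → meets → no.
job56 [April 12, April 20] → overlaps → no.
job57 [April 1, April 11] → before → no.
job58 [April 5, April 8] → before → no.
job59 [April 11, April 19] → overlaps → no.
job60 [April 3, April 7] → before → no.
job61 [April 3, April 11] → before → no.
job62 [April 15, April 24] → overlaps → no.
Total: 1.

1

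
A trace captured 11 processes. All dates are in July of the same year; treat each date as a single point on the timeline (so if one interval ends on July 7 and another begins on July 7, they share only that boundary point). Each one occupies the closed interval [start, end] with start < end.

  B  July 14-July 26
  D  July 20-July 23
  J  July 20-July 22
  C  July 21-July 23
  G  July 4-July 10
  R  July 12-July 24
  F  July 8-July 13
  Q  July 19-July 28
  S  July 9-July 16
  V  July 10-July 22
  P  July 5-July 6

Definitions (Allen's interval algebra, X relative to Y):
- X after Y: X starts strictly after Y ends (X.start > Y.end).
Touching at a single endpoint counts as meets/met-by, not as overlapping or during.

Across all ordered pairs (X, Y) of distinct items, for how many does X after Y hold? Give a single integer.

24

Checking all 110 ordered pairs for relation 'after'; matching pairs in alphabetical order:
(B, F): B after F ✓
(B, G): B after G ✓
(B, P): B after P ✓
(C, F): C after F ✓
(C, G): C after G ✓
(C, P): C after P ✓
(C, S): C after S ✓
(D, F): D after F ✓
(D, G): D after G ✓
(D, P): D after P ✓
(D, S): D after S ✓
(F, P): F after P ✓
(J, F): J after F ✓
(J, G): J after G ✓
(J, P): J after P ✓
(J, S): J after S ✓
(Q, F): Q after F ✓
(Q, G): Q after G ✓
(Q, P): Q after P ✓
(Q, S): Q after S ✓
(R, G): R after G ✓
(R, P): R after P ✓
(S, P): S after P ✓
(V, P): V after P ✓
Count: 24.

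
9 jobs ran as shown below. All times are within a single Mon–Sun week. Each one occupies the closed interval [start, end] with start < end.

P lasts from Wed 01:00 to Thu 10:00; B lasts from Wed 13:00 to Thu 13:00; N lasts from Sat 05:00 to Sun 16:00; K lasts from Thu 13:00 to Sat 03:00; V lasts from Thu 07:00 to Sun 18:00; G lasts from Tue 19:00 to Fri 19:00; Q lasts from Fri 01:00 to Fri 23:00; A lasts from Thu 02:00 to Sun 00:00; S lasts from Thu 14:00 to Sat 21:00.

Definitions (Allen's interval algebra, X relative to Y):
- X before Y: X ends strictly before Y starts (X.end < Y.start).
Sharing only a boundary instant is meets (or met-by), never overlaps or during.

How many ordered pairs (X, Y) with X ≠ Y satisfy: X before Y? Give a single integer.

Checking all 72 ordered pairs for relation 'before'; matching pairs in alphabetical order:
(B, N): B before N ✓
(B, Q): B before Q ✓
(B, S): B before S ✓
(G, N): G before N ✓
(K, N): K before N ✓
(P, K): P before K ✓
(P, N): P before N ✓
(P, Q): P before Q ✓
(P, S): P before S ✓
(Q, N): Q before N ✓
Count: 10.

10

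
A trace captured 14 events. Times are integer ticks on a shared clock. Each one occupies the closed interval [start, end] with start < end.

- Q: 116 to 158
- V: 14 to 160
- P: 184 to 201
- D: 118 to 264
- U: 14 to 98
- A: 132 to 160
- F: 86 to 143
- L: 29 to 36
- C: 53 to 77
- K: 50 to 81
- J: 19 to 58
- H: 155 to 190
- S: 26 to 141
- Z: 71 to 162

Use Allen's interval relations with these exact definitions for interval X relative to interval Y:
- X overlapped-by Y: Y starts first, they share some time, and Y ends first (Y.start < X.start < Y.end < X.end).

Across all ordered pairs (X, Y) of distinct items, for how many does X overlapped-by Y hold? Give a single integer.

26

Checking all 182 ordered pairs for relation 'overlapped-by'; matching pairs in alphabetical order:
(A, F): A overlapped-by F ✓
(A, Q): A overlapped-by Q ✓
(A, S): A overlapped-by S ✓
(C, J): C overlapped-by J ✓
(D, F): D overlapped-by F ✓
(D, Q): D overlapped-by Q ✓
(D, S): D overlapped-by S ✓
(D, V): D overlapped-by V ✓
(D, Z): D overlapped-by Z ✓
(F, S): F overlapped-by S ✓
(F, U): F overlapped-by U ✓
(H, A): H overlapped-by A ✓
(H, Q): H overlapped-by Q ✓
(H, V): H overlapped-by V ✓
(H, Z): H overlapped-by Z ✓
(K, J): K overlapped-by J ✓
(P, H): P overlapped-by H ✓
(Q, F): Q overlapped-by F ✓
(Q, S): Q overlapped-by S ✓
(S, J): S overlapped-by J ✓
(S, U): S overlapped-by U ✓
(Z, C): Z overlapped-by C ✓
(Z, K): Z overlapped-by K ✓
(Z, S): Z overlapped-by S ✓
... plus 2 further pairs not listed.
Count: 26.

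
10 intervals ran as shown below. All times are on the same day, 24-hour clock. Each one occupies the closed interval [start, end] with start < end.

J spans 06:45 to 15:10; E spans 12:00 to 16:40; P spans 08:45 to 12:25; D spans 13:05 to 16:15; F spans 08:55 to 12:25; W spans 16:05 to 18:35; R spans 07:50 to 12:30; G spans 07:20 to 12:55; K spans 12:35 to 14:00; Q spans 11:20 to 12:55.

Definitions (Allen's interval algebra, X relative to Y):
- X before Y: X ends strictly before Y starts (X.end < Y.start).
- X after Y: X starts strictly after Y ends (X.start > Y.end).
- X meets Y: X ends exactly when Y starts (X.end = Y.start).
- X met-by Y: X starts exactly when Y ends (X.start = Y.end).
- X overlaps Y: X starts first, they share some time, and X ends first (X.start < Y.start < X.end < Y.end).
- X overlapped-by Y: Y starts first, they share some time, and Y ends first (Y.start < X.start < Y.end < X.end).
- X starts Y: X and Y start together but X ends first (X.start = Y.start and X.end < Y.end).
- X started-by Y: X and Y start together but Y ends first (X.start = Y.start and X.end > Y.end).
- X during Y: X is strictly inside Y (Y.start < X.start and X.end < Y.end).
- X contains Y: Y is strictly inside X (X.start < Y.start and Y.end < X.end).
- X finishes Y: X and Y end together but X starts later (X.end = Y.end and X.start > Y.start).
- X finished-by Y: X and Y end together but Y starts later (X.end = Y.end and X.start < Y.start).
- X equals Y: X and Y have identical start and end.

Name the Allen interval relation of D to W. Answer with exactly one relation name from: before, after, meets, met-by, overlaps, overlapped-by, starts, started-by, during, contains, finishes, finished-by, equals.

overlaps

D = [13:05, 16:15]; W = [16:05, 18:35].
Compare endpoints: D.start < W.start, D.start < W.end, D.end > W.start, D.end < W.end.
That pattern is 'overlaps'.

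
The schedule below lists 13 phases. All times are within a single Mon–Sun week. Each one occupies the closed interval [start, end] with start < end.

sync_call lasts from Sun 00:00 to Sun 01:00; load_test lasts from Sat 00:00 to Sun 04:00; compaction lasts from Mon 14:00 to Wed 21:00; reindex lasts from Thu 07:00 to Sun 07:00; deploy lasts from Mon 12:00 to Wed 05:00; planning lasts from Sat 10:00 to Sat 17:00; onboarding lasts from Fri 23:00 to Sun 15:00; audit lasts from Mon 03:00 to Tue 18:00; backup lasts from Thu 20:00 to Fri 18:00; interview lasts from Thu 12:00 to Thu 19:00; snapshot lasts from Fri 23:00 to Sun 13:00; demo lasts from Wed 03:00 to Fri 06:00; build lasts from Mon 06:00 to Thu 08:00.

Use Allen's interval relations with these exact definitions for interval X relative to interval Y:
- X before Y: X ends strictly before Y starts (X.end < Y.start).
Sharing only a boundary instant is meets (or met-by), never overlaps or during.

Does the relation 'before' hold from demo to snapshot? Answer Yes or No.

demo = [Wed 03:00, Fri 06:00], snapshot = [Fri 23:00, Sun 13:00].
Actual relation of demo to snapshot: before.
Asked whether 'before' holds → Yes.

Yes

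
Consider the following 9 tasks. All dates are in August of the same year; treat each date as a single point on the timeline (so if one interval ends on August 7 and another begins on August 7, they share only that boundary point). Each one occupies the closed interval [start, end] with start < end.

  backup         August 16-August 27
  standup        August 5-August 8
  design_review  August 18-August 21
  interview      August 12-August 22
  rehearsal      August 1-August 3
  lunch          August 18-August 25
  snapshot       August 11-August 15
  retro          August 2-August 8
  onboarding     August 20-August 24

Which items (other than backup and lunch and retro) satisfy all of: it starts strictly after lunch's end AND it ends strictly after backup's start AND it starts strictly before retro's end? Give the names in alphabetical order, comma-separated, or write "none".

Conditions: its start is strictly after lunch's end (X.start > August 25) AND its end is strictly after backup's start (X.end > August 16) AND its start is strictly before retro's end (X.start < August 8).
design_review: start August 18 > August 25? ✗; end August 21 > August 16? ✓; start August 18 < August 8? ✗ → no.
interview: start August 12 > August 25? ✗; end August 22 > August 16? ✓; start August 12 < August 8? ✗ → no.
onboarding: start August 20 > August 25? ✗; end August 24 > August 16? ✓; start August 20 < August 8? ✗ → no.
rehearsal: start August 1 > August 25? ✗; end August 3 > August 16? ✗; start August 1 < August 8? ✓ → no.
snapshot: start August 11 > August 25? ✗; end August 15 > August 16? ✗; start August 11 < August 8? ✗ → no.
standup: start August 5 > August 25? ✗; end August 8 > August 16? ✗; start August 5 < August 8? ✓ → no.
Result: none.

none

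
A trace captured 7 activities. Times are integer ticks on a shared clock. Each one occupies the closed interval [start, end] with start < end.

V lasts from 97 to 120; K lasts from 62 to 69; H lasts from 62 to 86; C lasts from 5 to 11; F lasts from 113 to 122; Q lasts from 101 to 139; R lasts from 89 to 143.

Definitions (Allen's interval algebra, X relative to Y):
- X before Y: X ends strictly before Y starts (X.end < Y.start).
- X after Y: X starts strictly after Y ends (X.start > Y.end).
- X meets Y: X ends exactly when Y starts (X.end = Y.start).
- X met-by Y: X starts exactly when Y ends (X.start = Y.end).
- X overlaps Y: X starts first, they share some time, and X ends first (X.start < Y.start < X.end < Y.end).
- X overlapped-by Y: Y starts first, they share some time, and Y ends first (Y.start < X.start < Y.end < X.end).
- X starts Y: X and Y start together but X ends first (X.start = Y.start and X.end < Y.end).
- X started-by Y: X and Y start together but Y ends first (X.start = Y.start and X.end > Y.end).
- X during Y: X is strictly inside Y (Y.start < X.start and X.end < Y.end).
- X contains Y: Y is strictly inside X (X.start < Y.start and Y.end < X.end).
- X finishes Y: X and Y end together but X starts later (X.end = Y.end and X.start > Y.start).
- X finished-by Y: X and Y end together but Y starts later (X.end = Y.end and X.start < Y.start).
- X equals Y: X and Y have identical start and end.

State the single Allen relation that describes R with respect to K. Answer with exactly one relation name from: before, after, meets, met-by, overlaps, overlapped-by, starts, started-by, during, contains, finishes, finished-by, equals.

after

R = [89, 143]; K = [62, 69].
Compare endpoints: R.start > K.start, R.start > K.end, R.end > K.start, R.end > K.end.
That pattern is 'after'.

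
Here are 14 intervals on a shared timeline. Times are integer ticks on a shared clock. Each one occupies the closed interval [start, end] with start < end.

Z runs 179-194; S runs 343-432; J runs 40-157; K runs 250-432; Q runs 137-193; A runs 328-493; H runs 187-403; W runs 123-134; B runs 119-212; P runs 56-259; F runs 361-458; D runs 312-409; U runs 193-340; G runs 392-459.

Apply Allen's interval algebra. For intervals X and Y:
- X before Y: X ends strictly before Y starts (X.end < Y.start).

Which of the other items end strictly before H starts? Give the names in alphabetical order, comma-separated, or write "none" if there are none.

Target H = [187, 403].
A [328, 493] → overlapped-by → no.
B [119, 212] → overlaps → no.
D [312, 409] → overlapped-by → no.
F [361, 458] → overlapped-by → no.
G [392, 459] → overlapped-by → no.
J [40, 157] → before → yes.
K [250, 432] → overlapped-by → no.
P [56, 259] → overlaps → no.
Q [137, 193] → overlaps → no.
S [343, 432] → overlapped-by → no.
U [193, 340] → during → no.
W [123, 134] → before → yes.
Z [179, 194] → overlaps → no.
Result: J, W.

J, W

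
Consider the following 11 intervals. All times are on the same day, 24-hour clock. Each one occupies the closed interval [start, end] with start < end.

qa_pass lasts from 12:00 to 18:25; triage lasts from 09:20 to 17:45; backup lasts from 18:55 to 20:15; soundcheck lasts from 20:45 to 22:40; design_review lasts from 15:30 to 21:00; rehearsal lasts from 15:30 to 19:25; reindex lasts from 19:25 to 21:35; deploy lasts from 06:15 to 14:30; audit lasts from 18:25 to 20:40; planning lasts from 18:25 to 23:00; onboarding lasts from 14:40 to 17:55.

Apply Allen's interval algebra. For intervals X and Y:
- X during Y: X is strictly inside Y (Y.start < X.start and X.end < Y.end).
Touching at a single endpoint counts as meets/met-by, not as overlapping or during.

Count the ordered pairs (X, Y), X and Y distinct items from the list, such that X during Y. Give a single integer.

Checking all 110 ordered pairs for relation 'during'; matching pairs in alphabetical order:
(audit, design_review): audit during design_review ✓
(backup, audit): backup during audit ✓
(backup, design_review): backup during design_review ✓
(backup, planning): backup during planning ✓
(onboarding, qa_pass): onboarding during qa_pass ✓
(reindex, planning): reindex during planning ✓
(soundcheck, planning): soundcheck during planning ✓
Count: 7.

7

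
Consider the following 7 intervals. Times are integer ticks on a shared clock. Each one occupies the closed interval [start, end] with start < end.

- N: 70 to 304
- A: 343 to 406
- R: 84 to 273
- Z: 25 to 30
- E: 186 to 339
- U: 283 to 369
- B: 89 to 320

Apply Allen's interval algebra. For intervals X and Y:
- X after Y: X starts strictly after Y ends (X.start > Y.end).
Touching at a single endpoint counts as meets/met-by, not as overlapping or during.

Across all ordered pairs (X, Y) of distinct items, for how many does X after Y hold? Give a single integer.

11

Checking all 42 ordered pairs for relation 'after'; matching pairs in alphabetical order:
(A, B): A after B ✓
(A, E): A after E ✓
(A, N): A after N ✓
(A, R): A after R ✓
(A, Z): A after Z ✓
(B, Z): B after Z ✓
(E, Z): E after Z ✓
(N, Z): N after Z ✓
(R, Z): R after Z ✓
(U, R): U after R ✓
(U, Z): U after Z ✓
Count: 11.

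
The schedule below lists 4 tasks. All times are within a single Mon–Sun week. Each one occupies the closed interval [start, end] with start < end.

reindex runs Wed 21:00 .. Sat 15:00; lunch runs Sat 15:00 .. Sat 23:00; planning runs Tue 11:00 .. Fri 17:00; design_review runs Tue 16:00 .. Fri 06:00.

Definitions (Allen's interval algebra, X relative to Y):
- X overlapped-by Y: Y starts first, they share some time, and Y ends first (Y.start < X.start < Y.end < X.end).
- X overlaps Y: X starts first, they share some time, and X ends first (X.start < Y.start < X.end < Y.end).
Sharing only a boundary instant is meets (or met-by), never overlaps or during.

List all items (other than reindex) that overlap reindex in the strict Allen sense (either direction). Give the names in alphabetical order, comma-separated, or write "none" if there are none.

design_review, planning

Target reindex = [Wed 21:00, Sat 15:00].
design_review [Tue 16:00, Fri 06:00] → overlaps → yes.
lunch [Sat 15:00, Sat 23:00] → met-by → no.
planning [Tue 11:00, Fri 17:00] → overlaps → yes.
Result: design_review, planning.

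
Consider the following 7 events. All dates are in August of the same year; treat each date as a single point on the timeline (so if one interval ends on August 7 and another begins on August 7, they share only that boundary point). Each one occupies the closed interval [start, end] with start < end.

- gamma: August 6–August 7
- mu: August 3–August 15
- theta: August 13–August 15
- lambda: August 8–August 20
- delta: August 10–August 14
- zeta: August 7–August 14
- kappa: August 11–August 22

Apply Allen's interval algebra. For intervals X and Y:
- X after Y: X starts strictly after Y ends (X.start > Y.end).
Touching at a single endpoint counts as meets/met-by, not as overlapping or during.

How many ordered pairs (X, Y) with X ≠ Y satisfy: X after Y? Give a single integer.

Checking all 42 ordered pairs for relation 'after'; matching pairs in alphabetical order:
(delta, gamma): delta after gamma ✓
(kappa, gamma): kappa after gamma ✓
(lambda, gamma): lambda after gamma ✓
(theta, gamma): theta after gamma ✓
Count: 4.

4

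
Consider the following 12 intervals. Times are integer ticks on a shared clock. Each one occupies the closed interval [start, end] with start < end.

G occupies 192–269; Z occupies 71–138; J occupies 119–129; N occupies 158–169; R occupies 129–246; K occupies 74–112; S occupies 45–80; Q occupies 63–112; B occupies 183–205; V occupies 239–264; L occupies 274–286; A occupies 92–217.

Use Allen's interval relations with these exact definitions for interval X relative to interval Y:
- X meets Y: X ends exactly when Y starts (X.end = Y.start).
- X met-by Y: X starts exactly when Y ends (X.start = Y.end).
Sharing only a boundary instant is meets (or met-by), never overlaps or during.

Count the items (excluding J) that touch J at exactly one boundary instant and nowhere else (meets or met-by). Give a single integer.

1

Target J = [119, 129].
A [92, 217] → contains → no.
B [183, 205] → after → no.
G [192, 269] → after → no.
K [74, 112] → before → no.
L [274, 286] → after → no.
N [158, 169] → after → no.
Q [63, 112] → before → no.
R [129, 246] → met-by → counts.
S [45, 80] → before → no.
V [239, 264] → after → no.
Z [71, 138] → contains → no.
Total: 1.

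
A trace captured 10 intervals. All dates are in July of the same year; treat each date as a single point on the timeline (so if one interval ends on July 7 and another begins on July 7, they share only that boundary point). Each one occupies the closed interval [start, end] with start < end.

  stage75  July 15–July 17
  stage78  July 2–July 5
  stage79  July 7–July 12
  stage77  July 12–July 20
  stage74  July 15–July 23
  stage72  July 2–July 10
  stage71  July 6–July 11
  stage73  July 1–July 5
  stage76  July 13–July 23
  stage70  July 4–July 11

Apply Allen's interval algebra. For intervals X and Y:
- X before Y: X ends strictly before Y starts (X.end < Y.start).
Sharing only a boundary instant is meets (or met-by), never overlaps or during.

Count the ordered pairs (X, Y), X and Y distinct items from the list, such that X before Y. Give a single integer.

Checking all 90 ordered pairs for relation 'before'; matching pairs in alphabetical order:
(stage70, stage74): stage70 before stage74 ✓
(stage70, stage75): stage70 before stage75 ✓
(stage70, stage76): stage70 before stage76 ✓
(stage70, stage77): stage70 before stage77 ✓
(stage71, stage74): stage71 before stage74 ✓
(stage71, stage75): stage71 before stage75 ✓
(stage71, stage76): stage71 before stage76 ✓
(stage71, stage77): stage71 before stage77 ✓
(stage72, stage74): stage72 before stage74 ✓
(stage72, stage75): stage72 before stage75 ✓
(stage72, stage76): stage72 before stage76 ✓
(stage72, stage77): stage72 before stage77 ✓
(stage73, stage71): stage73 before stage71 ✓
(stage73, stage74): stage73 before stage74 ✓
(stage73, stage75): stage73 before stage75 ✓
(stage73, stage76): stage73 before stage76 ✓
(stage73, stage77): stage73 before stage77 ✓
(stage73, stage79): stage73 before stage79 ✓
(stage78, stage71): stage78 before stage71 ✓
(stage78, stage74): stage78 before stage74 ✓
(stage78, stage75): stage78 before stage75 ✓
(stage78, stage76): stage78 before stage76 ✓
(stage78, stage77): stage78 before stage77 ✓
(stage78, stage79): stage78 before stage79 ✓
... plus 3 further pairs not listed.
Count: 27.

27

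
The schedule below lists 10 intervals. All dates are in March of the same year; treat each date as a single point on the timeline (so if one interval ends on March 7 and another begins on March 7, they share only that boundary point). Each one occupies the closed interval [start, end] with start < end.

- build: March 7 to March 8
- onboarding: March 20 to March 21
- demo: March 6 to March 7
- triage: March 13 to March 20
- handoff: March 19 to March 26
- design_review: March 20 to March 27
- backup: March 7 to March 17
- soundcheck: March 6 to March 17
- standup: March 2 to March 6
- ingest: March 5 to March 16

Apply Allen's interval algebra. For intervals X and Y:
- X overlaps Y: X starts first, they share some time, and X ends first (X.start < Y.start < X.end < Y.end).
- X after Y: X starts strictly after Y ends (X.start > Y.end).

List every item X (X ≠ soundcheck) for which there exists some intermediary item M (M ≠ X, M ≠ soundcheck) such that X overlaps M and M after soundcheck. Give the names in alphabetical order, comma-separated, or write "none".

handoff, triage

Target soundcheck = [March 6, March 17].
Intermediaries M with M after soundcheck: design_review, handoff, onboarding.
Via design_review — items with X overlaps design_review: handoff.
Via handoff — items with X overlaps handoff: triage.
Via onboarding — items with X overlaps onboarding: none.
Union: handoff, triage.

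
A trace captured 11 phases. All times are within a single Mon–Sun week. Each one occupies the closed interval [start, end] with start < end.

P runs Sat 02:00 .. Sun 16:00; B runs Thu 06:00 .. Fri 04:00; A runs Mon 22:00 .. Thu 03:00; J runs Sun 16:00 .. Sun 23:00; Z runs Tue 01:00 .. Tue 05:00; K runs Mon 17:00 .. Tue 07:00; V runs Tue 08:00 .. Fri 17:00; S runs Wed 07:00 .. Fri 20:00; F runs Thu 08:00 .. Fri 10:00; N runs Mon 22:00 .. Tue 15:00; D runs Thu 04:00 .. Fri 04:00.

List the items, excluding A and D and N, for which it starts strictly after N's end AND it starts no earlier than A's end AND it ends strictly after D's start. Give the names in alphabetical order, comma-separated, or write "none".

Conditions: its start is strictly after N's end (X.start > Tue 15:00) AND its start is no earlier than A's end (X.start >= Thu 03:00) AND its end is strictly after D's start (X.end > Thu 04:00).
B: start Thu 06:00 > Tue 15:00? ✓; start Thu 06:00 >= Thu 03:00? ✓; end Fri 04:00 > Thu 04:00? ✓ → yes.
F: start Thu 08:00 > Tue 15:00? ✓; start Thu 08:00 >= Thu 03:00? ✓; end Fri 10:00 > Thu 04:00? ✓ → yes.
J: start Sun 16:00 > Tue 15:00? ✓; start Sun 16:00 >= Thu 03:00? ✓; end Sun 23:00 > Thu 04:00? ✓ → yes.
K: start Mon 17:00 > Tue 15:00? ✗; start Mon 17:00 >= Thu 03:00? ✗; end Tue 07:00 > Thu 04:00? ✗ → no.
P: start Sat 02:00 > Tue 15:00? ✓; start Sat 02:00 >= Thu 03:00? ✓; end Sun 16:00 > Thu 04:00? ✓ → yes.
S: start Wed 07:00 > Tue 15:00? ✓; start Wed 07:00 >= Thu 03:00? ✗; end Fri 20:00 > Thu 04:00? ✓ → no.
V: start Tue 08:00 > Tue 15:00? ✗; start Tue 08:00 >= Thu 03:00? ✗; end Fri 17:00 > Thu 04:00? ✓ → no.
Z: start Tue 01:00 > Tue 15:00? ✗; start Tue 01:00 >= Thu 03:00? ✗; end Tue 05:00 > Thu 04:00? ✗ → no.
Result: B, F, J, P.

B, F, J, P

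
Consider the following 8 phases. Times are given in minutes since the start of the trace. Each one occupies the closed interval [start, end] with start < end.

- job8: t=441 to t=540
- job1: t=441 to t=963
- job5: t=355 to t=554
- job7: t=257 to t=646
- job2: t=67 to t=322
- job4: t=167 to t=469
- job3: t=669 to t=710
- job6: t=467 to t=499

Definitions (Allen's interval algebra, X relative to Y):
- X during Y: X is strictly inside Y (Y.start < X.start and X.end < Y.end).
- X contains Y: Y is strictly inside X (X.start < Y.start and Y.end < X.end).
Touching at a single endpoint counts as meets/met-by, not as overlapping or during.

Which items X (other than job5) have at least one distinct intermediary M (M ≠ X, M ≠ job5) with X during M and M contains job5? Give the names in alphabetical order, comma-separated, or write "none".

job6, job8

Target job5 = [t=355, t=554].
Intermediaries M with M contains job5: job7.
Via job7 — items with X during job7: job6, job8.
Union: job6, job8.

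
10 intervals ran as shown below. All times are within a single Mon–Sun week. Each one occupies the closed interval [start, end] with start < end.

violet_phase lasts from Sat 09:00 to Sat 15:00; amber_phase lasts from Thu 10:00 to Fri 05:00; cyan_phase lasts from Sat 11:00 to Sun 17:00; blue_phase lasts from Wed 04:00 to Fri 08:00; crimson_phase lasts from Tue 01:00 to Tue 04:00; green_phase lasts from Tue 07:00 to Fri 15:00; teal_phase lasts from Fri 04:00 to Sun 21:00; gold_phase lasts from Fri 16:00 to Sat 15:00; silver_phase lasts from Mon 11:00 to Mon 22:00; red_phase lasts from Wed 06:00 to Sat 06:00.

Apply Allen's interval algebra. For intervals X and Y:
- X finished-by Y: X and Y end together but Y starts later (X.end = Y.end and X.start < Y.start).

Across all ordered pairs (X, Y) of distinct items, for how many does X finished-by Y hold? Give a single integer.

Checking all 90 ordered pairs for relation 'finished-by'; matching pairs in alphabetical order:
(gold_phase, violet_phase): gold_phase finished-by violet_phase ✓
Count: 1.

1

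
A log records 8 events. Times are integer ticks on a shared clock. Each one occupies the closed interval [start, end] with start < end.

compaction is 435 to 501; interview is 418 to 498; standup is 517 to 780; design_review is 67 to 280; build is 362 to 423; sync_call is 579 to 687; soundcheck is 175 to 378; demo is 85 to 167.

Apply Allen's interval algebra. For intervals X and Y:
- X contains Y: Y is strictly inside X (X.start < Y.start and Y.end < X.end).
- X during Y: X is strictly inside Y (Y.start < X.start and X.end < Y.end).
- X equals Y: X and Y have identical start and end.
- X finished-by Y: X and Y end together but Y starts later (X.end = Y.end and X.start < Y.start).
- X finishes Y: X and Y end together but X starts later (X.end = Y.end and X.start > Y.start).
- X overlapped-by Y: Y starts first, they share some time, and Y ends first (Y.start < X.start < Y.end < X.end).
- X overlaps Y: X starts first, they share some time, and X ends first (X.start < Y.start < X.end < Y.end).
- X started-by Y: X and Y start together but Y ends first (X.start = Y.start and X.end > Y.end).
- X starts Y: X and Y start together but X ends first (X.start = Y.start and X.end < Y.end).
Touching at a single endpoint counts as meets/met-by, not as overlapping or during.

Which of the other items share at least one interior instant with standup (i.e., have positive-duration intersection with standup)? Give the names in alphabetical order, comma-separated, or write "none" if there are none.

Target standup = [517, 780].
build [362, 423] → before → no.
compaction [435, 501] → before → no.
demo [85, 167] → before → no.
design_review [67, 280] → before → no.
interview [418, 498] → before → no.
soundcheck [175, 378] → before → no.
sync_call [579, 687] → during → yes.
Result: sync_call.

sync_call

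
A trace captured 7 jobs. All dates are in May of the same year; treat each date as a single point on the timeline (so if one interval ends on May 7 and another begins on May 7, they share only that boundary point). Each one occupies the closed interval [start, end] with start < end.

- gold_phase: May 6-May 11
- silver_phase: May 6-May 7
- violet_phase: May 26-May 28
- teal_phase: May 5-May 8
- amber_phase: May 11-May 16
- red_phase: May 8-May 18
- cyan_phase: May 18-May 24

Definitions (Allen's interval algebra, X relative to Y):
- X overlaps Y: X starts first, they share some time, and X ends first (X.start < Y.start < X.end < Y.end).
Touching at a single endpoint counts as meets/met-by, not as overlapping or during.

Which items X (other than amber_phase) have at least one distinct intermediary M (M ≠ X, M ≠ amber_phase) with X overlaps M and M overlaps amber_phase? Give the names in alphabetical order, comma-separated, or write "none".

Target amber_phase = [May 11, May 16].
Intermediaries M with M overlaps amber_phase: none.
Union: none.

none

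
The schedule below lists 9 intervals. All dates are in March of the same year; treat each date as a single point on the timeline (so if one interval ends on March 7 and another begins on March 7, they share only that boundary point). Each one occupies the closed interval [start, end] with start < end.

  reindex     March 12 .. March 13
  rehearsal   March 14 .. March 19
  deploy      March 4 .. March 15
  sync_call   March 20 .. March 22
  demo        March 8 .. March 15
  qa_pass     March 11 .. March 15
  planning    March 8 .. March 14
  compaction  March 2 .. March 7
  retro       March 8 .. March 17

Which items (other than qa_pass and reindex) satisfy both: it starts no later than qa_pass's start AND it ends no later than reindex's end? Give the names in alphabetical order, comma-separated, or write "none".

compaction

Conditions: its start is no later than qa_pass's start (X.start <= March 11) AND its end is no later than reindex's end (X.end <= March 13).
compaction: start March 2 <= March 11? ✓; end March 7 <= March 13? ✓ → yes.
demo: start March 8 <= March 11? ✓; end March 15 <= March 13? ✗ → no.
deploy: start March 4 <= March 11? ✓; end March 15 <= March 13? ✗ → no.
planning: start March 8 <= March 11? ✓; end March 14 <= March 13? ✗ → no.
rehearsal: start March 14 <= March 11? ✗; end March 19 <= March 13? ✗ → no.
retro: start March 8 <= March 11? ✓; end March 17 <= March 13? ✗ → no.
sync_call: start March 20 <= March 11? ✗; end March 22 <= March 13? ✗ → no.
Result: compaction.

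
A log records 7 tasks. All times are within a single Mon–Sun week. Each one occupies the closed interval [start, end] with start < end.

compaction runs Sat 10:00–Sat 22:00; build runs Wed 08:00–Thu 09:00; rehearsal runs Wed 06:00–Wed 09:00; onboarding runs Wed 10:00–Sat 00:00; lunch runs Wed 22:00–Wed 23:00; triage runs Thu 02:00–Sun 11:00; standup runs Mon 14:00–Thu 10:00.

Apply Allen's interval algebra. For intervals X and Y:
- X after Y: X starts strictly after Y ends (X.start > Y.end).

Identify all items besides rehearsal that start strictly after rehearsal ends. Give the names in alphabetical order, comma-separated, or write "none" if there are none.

compaction, lunch, onboarding, triage

Target rehearsal = [Wed 06:00, Wed 09:00].
build [Wed 08:00, Thu 09:00] → overlapped-by → no.
compaction [Sat 10:00, Sat 22:00] → after → yes.
lunch [Wed 22:00, Wed 23:00] → after → yes.
onboarding [Wed 10:00, Sat 00:00] → after → yes.
standup [Mon 14:00, Thu 10:00] → contains → no.
triage [Thu 02:00, Sun 11:00] → after → yes.
Result: compaction, lunch, onboarding, triage.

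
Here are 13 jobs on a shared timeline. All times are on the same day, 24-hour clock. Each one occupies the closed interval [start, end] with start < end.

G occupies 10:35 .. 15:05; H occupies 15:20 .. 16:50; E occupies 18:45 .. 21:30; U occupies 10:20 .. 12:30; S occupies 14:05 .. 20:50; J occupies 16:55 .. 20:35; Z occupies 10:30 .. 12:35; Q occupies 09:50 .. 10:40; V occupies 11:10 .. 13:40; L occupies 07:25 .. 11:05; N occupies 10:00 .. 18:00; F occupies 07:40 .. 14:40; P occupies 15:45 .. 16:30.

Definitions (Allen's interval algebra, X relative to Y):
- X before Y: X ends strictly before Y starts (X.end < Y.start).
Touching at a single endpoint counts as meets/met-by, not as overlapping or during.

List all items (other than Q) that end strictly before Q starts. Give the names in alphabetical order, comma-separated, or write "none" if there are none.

none

Target Q = [09:50, 10:40].
E [18:45, 21:30] → after → no.
F [07:40, 14:40] → contains → no.
G [10:35, 15:05] → overlapped-by → no.
H [15:20, 16:50] → after → no.
J [16:55, 20:35] → after → no.
L [07:25, 11:05] → contains → no.
N [10:00, 18:00] → overlapped-by → no.
P [15:45, 16:30] → after → no.
S [14:05, 20:50] → after → no.
U [10:20, 12:30] → overlapped-by → no.
V [11:10, 13:40] → after → no.
Z [10:30, 12:35] → overlapped-by → no.
Result: none.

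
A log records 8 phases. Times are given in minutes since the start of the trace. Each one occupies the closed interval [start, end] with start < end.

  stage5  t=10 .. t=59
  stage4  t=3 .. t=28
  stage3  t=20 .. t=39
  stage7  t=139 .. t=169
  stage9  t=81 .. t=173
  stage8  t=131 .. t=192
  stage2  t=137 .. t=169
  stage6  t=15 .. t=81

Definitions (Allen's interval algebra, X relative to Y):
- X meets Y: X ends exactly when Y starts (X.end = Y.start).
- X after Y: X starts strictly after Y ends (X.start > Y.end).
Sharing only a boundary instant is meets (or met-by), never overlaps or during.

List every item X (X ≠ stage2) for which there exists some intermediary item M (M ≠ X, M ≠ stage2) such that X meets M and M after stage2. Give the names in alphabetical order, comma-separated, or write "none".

none

Target stage2 = [t=137, t=169].
Intermediaries M with M after stage2: none.
Union: none.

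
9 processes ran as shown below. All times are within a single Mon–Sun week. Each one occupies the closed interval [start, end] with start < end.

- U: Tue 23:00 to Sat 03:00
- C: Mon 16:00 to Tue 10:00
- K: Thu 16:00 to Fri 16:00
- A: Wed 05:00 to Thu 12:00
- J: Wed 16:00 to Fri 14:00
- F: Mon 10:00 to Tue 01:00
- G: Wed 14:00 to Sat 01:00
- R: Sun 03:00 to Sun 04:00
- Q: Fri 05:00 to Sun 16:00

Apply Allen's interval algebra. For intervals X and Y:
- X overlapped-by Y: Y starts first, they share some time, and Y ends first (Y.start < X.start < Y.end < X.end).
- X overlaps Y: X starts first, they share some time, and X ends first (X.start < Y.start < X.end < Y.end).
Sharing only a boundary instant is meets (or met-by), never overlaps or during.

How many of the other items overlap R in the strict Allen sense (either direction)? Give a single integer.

Target R = [Sun 03:00, Sun 04:00].
A [Wed 05:00, Thu 12:00] → before → no.
C [Mon 16:00, Tue 10:00] → before → no.
F [Mon 10:00, Tue 01:00] → before → no.
G [Wed 14:00, Sat 01:00] → before → no.
J [Wed 16:00, Fri 14:00] → before → no.
K [Thu 16:00, Fri 16:00] → before → no.
Q [Fri 05:00, Sun 16:00] → contains → no.
U [Tue 23:00, Sat 03:00] → before → no.
Total: 0.

0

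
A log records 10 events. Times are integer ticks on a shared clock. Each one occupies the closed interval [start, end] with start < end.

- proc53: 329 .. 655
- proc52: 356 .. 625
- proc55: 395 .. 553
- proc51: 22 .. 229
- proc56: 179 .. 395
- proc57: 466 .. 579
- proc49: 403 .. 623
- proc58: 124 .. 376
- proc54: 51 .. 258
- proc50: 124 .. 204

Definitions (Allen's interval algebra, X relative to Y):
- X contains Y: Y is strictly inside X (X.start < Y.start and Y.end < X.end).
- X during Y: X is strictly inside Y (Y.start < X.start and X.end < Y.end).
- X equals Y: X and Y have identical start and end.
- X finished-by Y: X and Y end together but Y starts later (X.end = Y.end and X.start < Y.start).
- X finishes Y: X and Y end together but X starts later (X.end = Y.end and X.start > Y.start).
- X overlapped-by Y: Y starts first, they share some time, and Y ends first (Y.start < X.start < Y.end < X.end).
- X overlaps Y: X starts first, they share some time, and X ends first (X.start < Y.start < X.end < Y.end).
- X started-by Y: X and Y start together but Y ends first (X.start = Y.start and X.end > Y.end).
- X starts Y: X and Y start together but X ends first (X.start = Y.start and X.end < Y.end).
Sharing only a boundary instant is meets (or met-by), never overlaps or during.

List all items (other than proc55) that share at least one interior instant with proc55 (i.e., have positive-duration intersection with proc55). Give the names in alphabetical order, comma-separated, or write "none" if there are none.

proc49, proc52, proc53, proc57

Target proc55 = [395, 553].
proc49 [403, 623] → overlapped-by → yes.
proc50 [124, 204] → before → no.
proc51 [22, 229] → before → no.
proc52 [356, 625] → contains → yes.
proc53 [329, 655] → contains → yes.
proc54 [51, 258] → before → no.
proc56 [179, 395] → meets → no.
proc57 [466, 579] → overlapped-by → yes.
proc58 [124, 376] → before → no.
Result: proc49, proc52, proc53, proc57.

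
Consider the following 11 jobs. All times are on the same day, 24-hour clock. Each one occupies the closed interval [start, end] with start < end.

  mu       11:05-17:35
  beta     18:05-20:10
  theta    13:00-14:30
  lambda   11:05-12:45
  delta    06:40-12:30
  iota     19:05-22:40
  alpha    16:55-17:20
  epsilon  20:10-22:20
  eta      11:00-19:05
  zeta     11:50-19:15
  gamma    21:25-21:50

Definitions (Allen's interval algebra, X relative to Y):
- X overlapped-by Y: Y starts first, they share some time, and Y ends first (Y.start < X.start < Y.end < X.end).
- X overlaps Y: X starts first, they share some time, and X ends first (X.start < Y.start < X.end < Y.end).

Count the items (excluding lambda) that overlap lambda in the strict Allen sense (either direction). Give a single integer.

Target lambda = [11:05, 12:45].
alpha [16:55, 17:20] → after → no.
beta [18:05, 20:10] → after → no.
delta [06:40, 12:30] → overlaps → counts.
epsilon [20:10, 22:20] → after → no.
eta [11:00, 19:05] → contains → no.
gamma [21:25, 21:50] → after → no.
iota [19:05, 22:40] → after → no.
mu [11:05, 17:35] → started-by → no.
theta [13:00, 14:30] → after → no.
zeta [11:50, 19:15] → overlapped-by → counts.
Total: 2.

2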